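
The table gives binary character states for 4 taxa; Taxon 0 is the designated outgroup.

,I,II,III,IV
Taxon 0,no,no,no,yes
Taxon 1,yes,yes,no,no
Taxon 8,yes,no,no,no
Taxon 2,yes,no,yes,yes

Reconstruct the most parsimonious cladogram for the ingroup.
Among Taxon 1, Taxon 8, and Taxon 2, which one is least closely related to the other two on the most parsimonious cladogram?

Taxon 2

Character polarity is set by the outgroup: the derived state is whichever differs from the outgroup's state, so for IV the derived state is 'no', and for the remaining characters it is 'yes'.
I (derived state 'yes') is shared by all ingroup taxa — unites the whole ingroup.
II (derived state 'yes') is unique to Taxon 1 (autapomorphy; uninformative for grouping).
III: derived state 'yes' in Taxon 2 only — an autapomorphy, so it tells us nothing about relationships among taxa.
IV (derived state 'no') is shared by Taxon 1 and Taxon 8 — a synapomorphy uniting that clade.
Most parsimonious ingroup topology: ((Taxon 1,Taxon 8),Taxon 2).
Taxon 8 and Taxon 1 share a more recent common ancestor with each other than either does with Taxon 2, so Taxon 2 is the least closely related of the three.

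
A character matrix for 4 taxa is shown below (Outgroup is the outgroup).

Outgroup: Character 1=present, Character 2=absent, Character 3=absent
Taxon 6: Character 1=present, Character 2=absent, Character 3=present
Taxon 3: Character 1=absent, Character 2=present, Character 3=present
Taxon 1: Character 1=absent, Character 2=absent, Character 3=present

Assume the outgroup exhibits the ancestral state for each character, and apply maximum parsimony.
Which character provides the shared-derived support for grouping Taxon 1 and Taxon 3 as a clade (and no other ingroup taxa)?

Character 1

Character polarity is set by the outgroup: the derived state is whichever differs from the outgroup's state, so for Character 1 the derived state is 'absent', and for the remaining characters it is 'present'.
Character 1: derived state 'absent' in Taxon 1 and Taxon 3 only — synapomorphy for {Taxon 1, Taxon 3}.
Character 2 (derived state 'present') is unique to Taxon 3 (autapomorphy; uninformative for grouping).
All ingroup taxa share the derived state 'present' for Character 3; it defines the ingroup but does not resolve relationships within it.
Most parsimonious ingroup topology: (Taxon 6,(Taxon 3,Taxon 1)).
The clade {Taxon 1, Taxon 3} is supported by Character 1: its derived state 'absent' occurs in exactly those taxa and in no other taxon (including the outgroup).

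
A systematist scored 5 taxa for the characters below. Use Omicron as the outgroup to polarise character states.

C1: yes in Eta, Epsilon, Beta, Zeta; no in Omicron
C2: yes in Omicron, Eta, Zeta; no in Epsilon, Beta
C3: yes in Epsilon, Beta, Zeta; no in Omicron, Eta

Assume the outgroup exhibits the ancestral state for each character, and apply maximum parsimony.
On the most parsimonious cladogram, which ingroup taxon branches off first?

Character polarity is set by the outgroup: the derived state is whichever differs from the outgroup's state, so for C2 the derived state is 'no', and for the remaining characters it is 'yes'.
C1 (derived state 'yes') is shared by all ingroup taxa — unites the whole ingroup.
Only Beta and Epsilon show the derived state 'no' for C2, supporting them as a clade.
Only Beta, Epsilon, and Zeta show the derived state 'yes' for C3, supporting them as a clade.
Most parsimonious ingroup topology: (Eta,((Epsilon,Beta),Zeta)).
Eta is sister to the clade containing all other ingroup taxa, so it is the earliest-diverging (most basal) ingroup lineage.

Eta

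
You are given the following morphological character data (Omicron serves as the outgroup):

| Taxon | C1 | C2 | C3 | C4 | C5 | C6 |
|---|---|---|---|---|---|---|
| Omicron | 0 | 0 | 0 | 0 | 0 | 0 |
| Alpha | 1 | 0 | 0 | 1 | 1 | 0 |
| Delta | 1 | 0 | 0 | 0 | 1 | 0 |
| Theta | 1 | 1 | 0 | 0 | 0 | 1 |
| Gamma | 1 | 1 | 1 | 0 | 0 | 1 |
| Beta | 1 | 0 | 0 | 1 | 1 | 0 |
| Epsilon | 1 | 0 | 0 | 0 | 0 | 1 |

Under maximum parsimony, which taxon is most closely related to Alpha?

Beta

The outgroup has state '0' for every character, so '1' is the derived state throughout.
C1 (derived state '1') is shared by all ingroup taxa — unites the whole ingroup.
C2: derived state '1' in Gamma and Theta only — synapomorphy for {Gamma, Theta}.
C3: derived state '1' in Gamma only — an autapomorphy, so it tells us nothing about relationships among taxa.
Only Alpha and Beta show the derived state '1' for C4, supporting them as a clade.
C5: derived state '1' in Alpha, Beta, and Delta only — synapomorphy for {Alpha, Beta, Delta}.
C6: derived state '1' in Epsilon, Gamma, and Theta only — synapomorphy for {Epsilon, Gamma, Theta}.
Most parsimonious ingroup topology: (((Alpha,Beta),Delta),((Theta,Gamma),Epsilon)).
Alpha and Beta form a cherry on this tree, so they are sister taxa.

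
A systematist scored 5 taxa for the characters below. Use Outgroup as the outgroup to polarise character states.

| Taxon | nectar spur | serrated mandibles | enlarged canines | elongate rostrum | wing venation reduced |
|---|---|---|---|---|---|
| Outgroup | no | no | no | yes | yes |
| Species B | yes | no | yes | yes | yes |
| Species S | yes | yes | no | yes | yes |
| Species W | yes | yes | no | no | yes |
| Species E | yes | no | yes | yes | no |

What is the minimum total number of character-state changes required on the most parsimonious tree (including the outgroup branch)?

Character polarity is set by the outgroup: the derived state is whichever differs from the outgroup's state, so for elongate rostrum, wing venation reduced the derived state is 'no', and for the remaining characters it is 'yes'.
All ingroup taxa share the derived state 'yes' for nectar spur; it defines the ingroup but does not resolve relationships within it.
serrated mandibles (derived state 'yes') is shared by Species S and Species W — a synapomorphy uniting that clade.
enlarged canines (derived state 'yes') is shared by Species B and Species E — a synapomorphy uniting that clade.
elongate rostrum (derived state 'no') is unique to Species W (autapomorphy; uninformative for grouping).
wing venation reduced (derived state 'no') is unique to Species E (autapomorphy; uninformative for grouping).
Most parsimonious ingroup topology: ((Species B,Species E),(Species S,Species W)).
Changes per character on this tree: nectar spur: 1; serrated mandibles: 1; enlarged canines: 1; elongate rostrum: 1; wing venation reduced: 1.
Total = 5.

5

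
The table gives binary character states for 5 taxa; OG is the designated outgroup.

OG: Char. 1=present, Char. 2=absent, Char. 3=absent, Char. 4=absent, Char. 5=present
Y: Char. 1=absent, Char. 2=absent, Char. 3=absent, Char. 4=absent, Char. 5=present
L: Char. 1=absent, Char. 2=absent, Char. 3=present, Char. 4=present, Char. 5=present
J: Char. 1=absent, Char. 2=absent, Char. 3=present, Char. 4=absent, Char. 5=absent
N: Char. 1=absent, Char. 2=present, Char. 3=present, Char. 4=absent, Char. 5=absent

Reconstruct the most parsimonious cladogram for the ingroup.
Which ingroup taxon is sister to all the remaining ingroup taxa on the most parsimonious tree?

Character polarity is set by the outgroup: the derived state is whichever differs from the outgroup's state, so for Char. 1, Char. 5 the derived state is 'absent', and for the remaining characters it is 'present'.
Char. 1 (derived state 'absent') is shared by all ingroup taxa — unites the whole ingroup.
Char. 2 (derived state 'present') is unique to N (autapomorphy; uninformative for grouping).
Only J, L, and N show the derived state 'present' for Char. 3, supporting them as a clade.
Char. 4 (derived state 'present') is unique to L (autapomorphy; uninformative for grouping).
Char. 5: derived state 'absent' in J and N only — synapomorphy for {J, N}.
Most parsimonious ingroup topology: (Y,(L,(J,N))).
Y is sister to the clade containing all other ingroup taxa, so it is the earliest-diverging (most basal) ingroup lineage.

Y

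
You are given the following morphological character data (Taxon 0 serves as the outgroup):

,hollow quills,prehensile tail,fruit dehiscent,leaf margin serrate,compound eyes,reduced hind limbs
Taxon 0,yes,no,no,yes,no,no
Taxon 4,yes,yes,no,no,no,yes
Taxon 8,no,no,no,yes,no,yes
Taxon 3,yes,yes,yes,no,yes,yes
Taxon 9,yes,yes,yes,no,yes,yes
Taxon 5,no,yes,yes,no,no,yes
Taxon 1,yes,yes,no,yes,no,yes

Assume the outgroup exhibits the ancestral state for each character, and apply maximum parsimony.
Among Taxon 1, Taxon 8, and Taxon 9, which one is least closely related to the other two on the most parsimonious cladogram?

Character polarity is set by the outgroup: the derived state is whichever differs from the outgroup's state, so for hollow quills, leaf margin serrate the derived state is 'no', and for the remaining characters it is 'yes'.
hollow quills groups Taxon 5 and Taxon 8, which is incompatible with the clades supported by the remaining characters; treating it as convergent (homoplasy) costs fewer steps than any alternative tree.
prehensile tail (derived state 'yes') is shared by Taxon 1, Taxon 3, Taxon 4, Taxon 5, and Taxon 9 — a synapomorphy uniting that clade.
fruit dehiscent (derived state 'yes') is shared by Taxon 3, Taxon 5, and Taxon 9 — a synapomorphy uniting that clade.
Only Taxon 3, Taxon 4, Taxon 5, and Taxon 9 show the derived state 'no' for leaf margin serrate, supporting them as a clade.
compound eyes: derived state 'yes' in Taxon 3 and Taxon 9 only — synapomorphy for {Taxon 3, Taxon 9}.
All ingroup taxa share the derived state 'yes' for reduced hind limbs; it defines the ingroup but does not resolve relationships within it.
Most parsimonious ingroup topology: (((Taxon 4,((Taxon 3,Taxon 9),Taxon 5)),Taxon 1),Taxon 8).
Taxon 1 and Taxon 9 share a more recent common ancestor with each other than either does with Taxon 8, so Taxon 8 is the least closely related of the three.

Taxon 8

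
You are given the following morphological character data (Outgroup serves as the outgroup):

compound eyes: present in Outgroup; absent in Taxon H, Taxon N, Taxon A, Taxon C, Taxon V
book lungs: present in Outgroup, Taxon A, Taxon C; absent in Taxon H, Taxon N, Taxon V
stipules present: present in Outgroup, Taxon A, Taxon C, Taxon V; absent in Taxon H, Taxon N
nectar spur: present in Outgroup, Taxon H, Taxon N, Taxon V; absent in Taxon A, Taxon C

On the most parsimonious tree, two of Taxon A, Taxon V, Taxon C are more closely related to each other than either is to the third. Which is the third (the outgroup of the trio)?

The outgroup has state 'present' for every character, so 'absent' is the derived state throughout.
compound eyes (derived state 'absent') is shared by all ingroup taxa — unites the whole ingroup.
Only Taxon H, Taxon N, and Taxon V show the derived state 'absent' for book lungs, supporting them as a clade.
stipules present (derived state 'absent') is shared by Taxon H and Taxon N — a synapomorphy uniting that clade.
nectar spur (derived state 'absent') is shared by Taxon A and Taxon C — a synapomorphy uniting that clade.
Most parsimonious ingroup topology: (((Taxon H,Taxon N),Taxon V),(Taxon A,Taxon C)).
Taxon C and Taxon A share a more recent common ancestor with each other than either does with Taxon V, so Taxon V is the least closely related of the three.

Taxon V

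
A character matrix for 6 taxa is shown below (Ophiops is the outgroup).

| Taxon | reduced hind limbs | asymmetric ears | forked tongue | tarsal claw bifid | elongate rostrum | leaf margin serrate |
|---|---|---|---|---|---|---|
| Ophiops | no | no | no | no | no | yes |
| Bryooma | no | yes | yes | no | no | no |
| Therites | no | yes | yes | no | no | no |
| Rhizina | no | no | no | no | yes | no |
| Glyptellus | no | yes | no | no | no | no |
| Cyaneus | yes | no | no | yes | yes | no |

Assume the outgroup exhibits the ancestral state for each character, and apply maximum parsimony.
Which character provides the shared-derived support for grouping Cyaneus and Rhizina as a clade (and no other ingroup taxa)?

Character polarity is set by the outgroup: the derived state is whichever differs from the outgroup's state, so for leaf margin serrate the derived state is 'no', and for the remaining characters it is 'yes'.
reduced hind limbs: derived state 'yes' in Cyaneus only — an autapomorphy, so it tells us nothing about relationships among taxa.
asymmetric ears (derived state 'yes') is shared by Bryooma, Glyptellus, and Therites — a synapomorphy uniting that clade.
forked tongue (derived state 'yes') is shared by Bryooma and Therites — a synapomorphy uniting that clade.
tarsal claw bifid: derived state 'yes' in Cyaneus only — an autapomorphy, so it tells us nothing about relationships among taxa.
elongate rostrum (derived state 'yes') is shared by Cyaneus and Rhizina — a synapomorphy uniting that clade.
leaf margin serrate (derived state 'no') is shared by all ingroup taxa — unites the whole ingroup.
Most parsimonious ingroup topology: (((Bryooma,Therites),Glyptellus),(Rhizina,Cyaneus)).
The clade {Cyaneus, Rhizina} is supported by elongate rostrum: its derived state 'yes' occurs in exactly those taxa and in no other taxon (including the outgroup).

elongate rostrum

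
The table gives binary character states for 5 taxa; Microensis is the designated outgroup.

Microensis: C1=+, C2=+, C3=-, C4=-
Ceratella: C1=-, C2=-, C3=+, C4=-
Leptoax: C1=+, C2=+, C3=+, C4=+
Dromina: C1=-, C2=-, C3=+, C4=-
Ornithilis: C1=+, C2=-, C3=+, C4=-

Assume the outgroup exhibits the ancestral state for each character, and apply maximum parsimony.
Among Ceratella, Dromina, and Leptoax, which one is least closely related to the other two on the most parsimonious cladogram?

Leptoax

Character polarity is set by the outgroup: the derived state is whichever differs from the outgroup's state, so for C1, C2 the derived state is '-', and for the remaining characters it is '+'.
C1: derived state '-' in Ceratella and Dromina only — synapomorphy for {Ceratella, Dromina}.
C2 (derived state '-') is shared by Ceratella, Dromina, and Ornithilis — a synapomorphy uniting that clade.
All ingroup taxa share the derived state '+' for C3; it defines the ingroup but does not resolve relationships within it.
C4: derived state '+' in Leptoax only — an autapomorphy, so it tells us nothing about relationships among taxa.
Most parsimonious ingroup topology: (((Ceratella,Dromina),Ornithilis),Leptoax).
Ceratella and Dromina share a more recent common ancestor with each other than either does with Leptoax, so Leptoax is the least closely related of the three.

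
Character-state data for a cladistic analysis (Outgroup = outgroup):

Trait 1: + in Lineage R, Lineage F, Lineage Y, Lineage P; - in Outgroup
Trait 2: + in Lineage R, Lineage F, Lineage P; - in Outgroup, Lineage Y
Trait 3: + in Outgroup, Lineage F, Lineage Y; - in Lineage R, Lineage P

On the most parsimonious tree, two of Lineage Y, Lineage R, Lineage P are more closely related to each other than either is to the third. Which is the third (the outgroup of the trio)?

Character polarity is set by the outgroup: the derived state is whichever differs from the outgroup's state, so for Trait 3 the derived state is '-', and for the remaining characters it is '+'.
All ingroup taxa share the derived state '+' for Trait 1; it defines the ingroup but does not resolve relationships within it.
Trait 2 (derived state '+') is shared by Lineage F, Lineage P, and Lineage R — a synapomorphy uniting that clade.
Trait 3 (derived state '-') is shared by Lineage P and Lineage R — a synapomorphy uniting that clade.
Most parsimonious ingroup topology: (((Lineage R,Lineage P),Lineage F),Lineage Y).
Lineage R and Lineage P share a more recent common ancestor with each other than either does with Lineage Y, so Lineage Y is the least closely related of the three.

Lineage Y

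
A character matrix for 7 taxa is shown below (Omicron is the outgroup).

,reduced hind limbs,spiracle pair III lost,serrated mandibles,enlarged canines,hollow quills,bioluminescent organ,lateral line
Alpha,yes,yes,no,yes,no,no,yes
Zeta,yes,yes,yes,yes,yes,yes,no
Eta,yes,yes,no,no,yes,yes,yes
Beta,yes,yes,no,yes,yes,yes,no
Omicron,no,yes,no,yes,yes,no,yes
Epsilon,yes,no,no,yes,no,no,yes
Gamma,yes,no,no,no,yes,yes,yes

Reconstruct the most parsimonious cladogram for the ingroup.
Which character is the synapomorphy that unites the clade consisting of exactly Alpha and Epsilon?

hollow quills

Character polarity is set by the outgroup: the derived state is whichever differs from the outgroup's state, so for spiracle pair III lost, enlarged canines, hollow quills, lateral line the derived state is 'no', and for the remaining characters it is 'yes'.
All ingroup taxa share the derived state 'yes' for reduced hind limbs; it defines the ingroup but does not resolve relationships within it.
spiracle pair III lost (state 'no') occurs in Epsilon and Gamma but conflicts with the nesting implied by the other characters — most parsimoniously interpreted as homoplasy.
serrated mandibles (derived state 'yes') is unique to Zeta (autapomorphy; uninformative for grouping).
enlarged canines: derived state 'no' in Eta and Gamma only — synapomorphy for {Eta, Gamma}.
hollow quills: derived state 'no' in Alpha and Epsilon only — synapomorphy for {Alpha, Epsilon}.
bioluminescent organ (derived state 'yes') is shared by Beta, Eta, Gamma, and Zeta — a synapomorphy uniting that clade.
lateral line (derived state 'no') is shared by Beta and Zeta — a synapomorphy uniting that clade.
Most parsimonious ingroup topology: ((Alpha,Epsilon),((Gamma,Eta),(Beta,Zeta))).
The clade {Alpha, Epsilon} is supported by hollow quills: its derived state 'no' occurs in exactly those taxa and in no other taxon (including the outgroup).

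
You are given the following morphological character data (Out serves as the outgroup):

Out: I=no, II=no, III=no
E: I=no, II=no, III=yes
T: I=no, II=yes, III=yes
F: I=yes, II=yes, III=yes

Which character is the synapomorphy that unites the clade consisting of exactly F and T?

II

The outgroup has state 'no' for every character, so 'yes' is the derived state throughout.
I: derived state 'yes' in F only — an autapomorphy, so it tells us nothing about relationships among taxa.
II: derived state 'yes' in F and T only — synapomorphy for {F, T}.
III (derived state 'yes') is shared by all ingroup taxa — unites the whole ingroup.
Most parsimonious ingroup topology: (E,(T,F)).
The clade {F, T} is supported by II: its derived state 'yes' occurs in exactly those taxa and in no other taxon (including the outgroup).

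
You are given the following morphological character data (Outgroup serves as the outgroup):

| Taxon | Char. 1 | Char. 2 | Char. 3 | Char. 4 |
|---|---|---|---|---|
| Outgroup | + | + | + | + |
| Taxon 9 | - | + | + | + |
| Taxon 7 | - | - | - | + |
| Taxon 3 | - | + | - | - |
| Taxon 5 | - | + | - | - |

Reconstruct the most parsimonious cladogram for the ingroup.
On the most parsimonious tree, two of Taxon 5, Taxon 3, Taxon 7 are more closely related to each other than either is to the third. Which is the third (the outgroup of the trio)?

The outgroup has state '+' for every character, so '-' is the derived state throughout.
All ingroup taxa share the derived state '-' for Char. 1; it defines the ingroup but does not resolve relationships within it.
Char. 2: derived state '-' in Taxon 7 only — an autapomorphy, so it tells us nothing about relationships among taxa.
Only Taxon 3, Taxon 5, and Taxon 7 show the derived state '-' for Char. 3, supporting them as a clade.
Char. 4: derived state '-' in Taxon 3 and Taxon 5 only — synapomorphy for {Taxon 3, Taxon 5}.
Most parsimonious ingroup topology: (Taxon 9,(Taxon 7,(Taxon 3,Taxon 5))).
Taxon 3 and Taxon 5 share a more recent common ancestor with each other than either does with Taxon 7, so Taxon 7 is the least closely related of the three.

Taxon 7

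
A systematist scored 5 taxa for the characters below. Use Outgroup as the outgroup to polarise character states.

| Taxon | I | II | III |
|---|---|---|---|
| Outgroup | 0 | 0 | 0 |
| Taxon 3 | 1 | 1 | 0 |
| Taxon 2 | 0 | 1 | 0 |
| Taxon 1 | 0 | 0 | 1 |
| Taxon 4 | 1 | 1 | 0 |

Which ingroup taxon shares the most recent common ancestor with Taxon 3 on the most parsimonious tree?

The outgroup has state '0' for every character, so '1' is the derived state throughout.
I: derived state '1' in Taxon 3 and Taxon 4 only — synapomorphy for {Taxon 3, Taxon 4}.
II (derived state '1') is shared by Taxon 2, Taxon 3, and Taxon 4 — a synapomorphy uniting that clade.
III: derived state '1' in Taxon 1 only — an autapomorphy, so it tells us nothing about relationships among taxa.
Most parsimonious ingroup topology: (((Taxon 3,Taxon 4),Taxon 2),Taxon 1).
Taxon 3 and Taxon 4 form a cherry on this tree, so they are sister taxa.

Taxon 4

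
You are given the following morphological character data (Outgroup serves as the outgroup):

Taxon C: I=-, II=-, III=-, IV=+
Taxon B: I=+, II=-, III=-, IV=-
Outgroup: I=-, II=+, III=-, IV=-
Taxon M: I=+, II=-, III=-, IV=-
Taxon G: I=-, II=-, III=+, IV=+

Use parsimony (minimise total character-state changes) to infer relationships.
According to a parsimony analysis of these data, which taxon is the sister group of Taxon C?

Character polarity is set by the outgroup: the derived state is whichever differs from the outgroup's state, so for II the derived state is '-', and for the remaining characters it is '+'.
Only Taxon B and Taxon M show the derived state '+' for I, supporting them as a clade.
II (derived state '-') is shared by all ingroup taxa — unites the whole ingroup.
III: derived state '+' in Taxon G only — an autapomorphy, so it tells us nothing about relationships among taxa.
IV: derived state '+' in Taxon C and Taxon G only — synapomorphy for {Taxon C, Taxon G}.
Most parsimonious ingroup topology: ((Taxon C,Taxon G),(Taxon B,Taxon M)).
Taxon C and Taxon G form a cherry on this tree, so they are sister taxa.

Taxon G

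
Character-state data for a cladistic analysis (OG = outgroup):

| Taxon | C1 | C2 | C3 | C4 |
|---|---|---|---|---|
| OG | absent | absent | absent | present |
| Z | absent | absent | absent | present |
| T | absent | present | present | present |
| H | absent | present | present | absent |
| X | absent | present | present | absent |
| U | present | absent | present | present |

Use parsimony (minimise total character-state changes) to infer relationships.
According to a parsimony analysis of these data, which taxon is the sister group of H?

X

Character polarity is set by the outgroup: the derived state is whichever differs from the outgroup's state, so for C4 the derived state is 'absent', and for the remaining characters it is 'present'.
C1: derived state 'present' in U only — an autapomorphy, so it tells us nothing about relationships among taxa.
C2: derived state 'present' in H, T, and X only — synapomorphy for {H, T, X}.
Only H, T, U, and X show the derived state 'present' for C3, supporting them as a clade.
C4: derived state 'absent' in H and X only — synapomorphy for {H, X}.
Most parsimonious ingroup topology: (Z,((T,(H,X)),U)).
H and X form a cherry on this tree, so they are sister taxa.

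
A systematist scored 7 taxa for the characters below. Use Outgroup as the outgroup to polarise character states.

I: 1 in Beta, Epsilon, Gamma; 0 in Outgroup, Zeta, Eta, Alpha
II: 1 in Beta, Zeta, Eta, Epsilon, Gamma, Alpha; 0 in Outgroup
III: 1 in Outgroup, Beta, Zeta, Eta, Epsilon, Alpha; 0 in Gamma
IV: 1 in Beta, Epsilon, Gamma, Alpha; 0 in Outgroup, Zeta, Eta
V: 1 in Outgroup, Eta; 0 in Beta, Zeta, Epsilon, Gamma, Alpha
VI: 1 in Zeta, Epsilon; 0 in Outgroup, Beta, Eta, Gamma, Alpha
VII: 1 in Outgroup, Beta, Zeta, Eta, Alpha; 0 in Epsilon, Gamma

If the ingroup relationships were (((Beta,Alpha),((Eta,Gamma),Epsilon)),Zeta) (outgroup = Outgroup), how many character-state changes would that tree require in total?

Map each character onto (((Beta,Alpha),((Eta,Gamma),Epsilon)),Zeta) (rooted by Outgroup) and count the minimum state changes it requires (Fitch parsimony):
I: 3; II: 1; III: 1; IV: 2; V: 2; VI: 2; VII: 2.
Total tree length = 13.

13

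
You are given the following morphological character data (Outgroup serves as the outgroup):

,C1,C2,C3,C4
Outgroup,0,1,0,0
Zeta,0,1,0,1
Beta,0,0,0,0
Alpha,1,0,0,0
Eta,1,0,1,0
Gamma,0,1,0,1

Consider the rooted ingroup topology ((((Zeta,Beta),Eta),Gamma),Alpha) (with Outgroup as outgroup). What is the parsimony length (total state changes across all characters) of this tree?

Map each character onto ((((Zeta,Beta),Eta),Gamma),Alpha) (rooted by Outgroup) and count the minimum state changes it requires (Fitch parsimony):
C1: 2; C2: 3; C3: 1; C4: 2.
Total tree length = 8.

8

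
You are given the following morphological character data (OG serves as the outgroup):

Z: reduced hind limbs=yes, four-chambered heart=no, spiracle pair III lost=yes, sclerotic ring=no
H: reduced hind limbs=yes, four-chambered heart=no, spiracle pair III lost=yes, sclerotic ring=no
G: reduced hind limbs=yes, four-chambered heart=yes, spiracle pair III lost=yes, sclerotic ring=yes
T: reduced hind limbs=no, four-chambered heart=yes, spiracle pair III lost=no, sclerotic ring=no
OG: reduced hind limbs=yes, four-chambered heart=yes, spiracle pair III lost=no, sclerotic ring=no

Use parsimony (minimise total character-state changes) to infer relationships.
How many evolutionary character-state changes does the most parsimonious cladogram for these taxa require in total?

Character polarity is set by the outgroup: the derived state is whichever differs from the outgroup's state, so for reduced hind limbs, four-chambered heart the derived state is 'no', and for the remaining characters it is 'yes'.
reduced hind limbs (derived state 'no') is unique to T (autapomorphy; uninformative for grouping).
Only H and Z show the derived state 'no' for four-chambered heart, supporting them as a clade.
Only G, H, and Z show the derived state 'yes' for spiracle pair III lost, supporting them as a clade.
sclerotic ring (derived state 'yes') is unique to G (autapomorphy; uninformative for grouping).
Most parsimonious ingroup topology: (((H,Z),G),T).
Changes per character on this tree: reduced hind limbs: 1; four-chambered heart: 1; spiracle pair III lost: 1; sclerotic ring: 1.
Total = 4.

4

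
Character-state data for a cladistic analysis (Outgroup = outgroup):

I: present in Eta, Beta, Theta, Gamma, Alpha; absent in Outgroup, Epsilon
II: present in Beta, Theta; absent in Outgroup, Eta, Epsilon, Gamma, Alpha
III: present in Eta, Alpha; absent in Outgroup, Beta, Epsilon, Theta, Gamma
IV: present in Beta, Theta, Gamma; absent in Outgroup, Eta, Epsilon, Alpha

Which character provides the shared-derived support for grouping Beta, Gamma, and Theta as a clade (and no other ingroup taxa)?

IV

The outgroup has state 'absent' for every character, so 'present' is the derived state throughout.
I: derived state 'present' in Alpha, Beta, Eta, Gamma, and Theta only — synapomorphy for {Alpha, Beta, Eta, Gamma, Theta}.
II: derived state 'present' in Beta and Theta only — synapomorphy for {Beta, Theta}.
III (derived state 'present') is shared by Alpha and Eta — a synapomorphy uniting that clade.
IV (derived state 'present') is shared by Beta, Gamma, and Theta — a synapomorphy uniting that clade.
Most parsimonious ingroup topology: (((Eta,Alpha),((Beta,Theta),Gamma)),Epsilon).
The clade {Beta, Gamma, Theta} is supported by IV: its derived state 'present' occurs in exactly those taxa and in no other taxon (including the outgroup).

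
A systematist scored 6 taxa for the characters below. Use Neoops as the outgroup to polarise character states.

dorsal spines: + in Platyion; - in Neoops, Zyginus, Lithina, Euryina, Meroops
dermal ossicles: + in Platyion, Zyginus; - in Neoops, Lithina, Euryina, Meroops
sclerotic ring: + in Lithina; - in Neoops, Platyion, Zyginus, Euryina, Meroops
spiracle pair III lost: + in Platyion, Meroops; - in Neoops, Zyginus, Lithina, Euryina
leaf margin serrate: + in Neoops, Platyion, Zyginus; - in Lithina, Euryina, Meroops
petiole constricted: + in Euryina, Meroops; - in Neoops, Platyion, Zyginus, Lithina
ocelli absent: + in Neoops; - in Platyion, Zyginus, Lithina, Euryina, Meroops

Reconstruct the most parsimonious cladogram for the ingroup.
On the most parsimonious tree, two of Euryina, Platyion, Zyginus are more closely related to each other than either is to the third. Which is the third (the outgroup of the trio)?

Euryina

Character polarity is set by the outgroup: the derived state is whichever differs from the outgroup's state, so for leaf margin serrate, ocelli absent the derived state is '-', and for the remaining characters it is '+'.
dorsal spines (derived state '+') is unique to Platyion (autapomorphy; uninformative for grouping).
dermal ossicles: derived state '+' in Platyion and Zyginus only — synapomorphy for {Platyion, Zyginus}.
sclerotic ring (derived state '+') is unique to Lithina (autapomorphy; uninformative for grouping).
spiracle pair III lost groups Meroops and Platyion, which is incompatible with the clades supported by the remaining characters; treating it as convergent (homoplasy) costs fewer steps than any alternative tree.
leaf margin serrate: derived state '-' in Euryina, Lithina, and Meroops only — synapomorphy for {Euryina, Lithina, Meroops}.
petiole constricted: derived state '+' in Euryina and Meroops only — synapomorphy for {Euryina, Meroops}.
All ingroup taxa share the derived state '-' for ocelli absent; it defines the ingroup but does not resolve relationships within it.
Most parsimonious ingroup topology: ((Platyion,Zyginus),(Lithina,(Euryina,Meroops))).
Zyginus and Platyion share a more recent common ancestor with each other than either does with Euryina, so Euryina is the least closely related of the three.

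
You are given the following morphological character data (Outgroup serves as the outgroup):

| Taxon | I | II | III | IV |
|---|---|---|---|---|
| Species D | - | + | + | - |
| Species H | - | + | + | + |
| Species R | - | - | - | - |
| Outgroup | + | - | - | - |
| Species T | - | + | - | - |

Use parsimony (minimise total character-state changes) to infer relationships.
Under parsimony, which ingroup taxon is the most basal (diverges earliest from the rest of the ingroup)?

Species R

Character polarity is set by the outgroup: the derived state is whichever differs from the outgroup's state, so for I the derived state is '-', and for the remaining characters it is '+'.
All ingroup taxa share the derived state '-' for I; it defines the ingroup but does not resolve relationships within it.
II: derived state '+' in Species D, Species H, and Species T only — synapomorphy for {Species D, Species H, Species T}.
Only Species D and Species H show the derived state '+' for III, supporting them as a clade.
IV: derived state '+' in Species H only — an autapomorphy, so it tells us nothing about relationships among taxa.
Most parsimonious ingroup topology: (Species R,((Species H,Species D),Species T)).
Species R is sister to the clade containing all other ingroup taxa, so it is the earliest-diverging (most basal) ingroup lineage.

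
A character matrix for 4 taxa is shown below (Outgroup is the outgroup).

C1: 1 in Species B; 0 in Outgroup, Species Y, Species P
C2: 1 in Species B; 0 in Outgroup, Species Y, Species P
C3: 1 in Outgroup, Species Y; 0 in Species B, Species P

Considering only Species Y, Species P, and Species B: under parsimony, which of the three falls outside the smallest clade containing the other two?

Character polarity is set by the outgroup: the derived state is whichever differs from the outgroup's state, so for C3 the derived state is '0', and for the remaining characters it is '1'.
C1 (derived state '1') is unique to Species B (autapomorphy; uninformative for grouping).
C2 (derived state '1') is unique to Species B (autapomorphy; uninformative for grouping).
C3 (derived state '0') is shared by Species B and Species P — a synapomorphy uniting that clade.
Most parsimonious ingroup topology: (Species Y,(Species B,Species P)).
Species B and Species P share a more recent common ancestor with each other than either does with Species Y, so Species Y is the least closely related of the three.

Species Y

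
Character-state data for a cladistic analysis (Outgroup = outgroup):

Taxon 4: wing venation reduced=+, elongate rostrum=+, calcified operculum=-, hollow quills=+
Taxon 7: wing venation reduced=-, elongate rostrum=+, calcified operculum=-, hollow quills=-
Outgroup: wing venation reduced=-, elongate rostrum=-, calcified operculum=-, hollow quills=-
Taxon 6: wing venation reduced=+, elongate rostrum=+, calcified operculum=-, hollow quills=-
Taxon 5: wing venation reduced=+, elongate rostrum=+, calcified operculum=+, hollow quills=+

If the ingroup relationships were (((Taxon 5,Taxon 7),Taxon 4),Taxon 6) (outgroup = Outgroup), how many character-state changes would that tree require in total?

6

Map each character onto (((Taxon 5,Taxon 7),Taxon 4),Taxon 6) (rooted by Outgroup) and count the minimum state changes it requires (Fitch parsimony):
wing venation reduced: 2; elongate rostrum: 1; calcified operculum: 1; hollow quills: 2.
Total tree length = 6.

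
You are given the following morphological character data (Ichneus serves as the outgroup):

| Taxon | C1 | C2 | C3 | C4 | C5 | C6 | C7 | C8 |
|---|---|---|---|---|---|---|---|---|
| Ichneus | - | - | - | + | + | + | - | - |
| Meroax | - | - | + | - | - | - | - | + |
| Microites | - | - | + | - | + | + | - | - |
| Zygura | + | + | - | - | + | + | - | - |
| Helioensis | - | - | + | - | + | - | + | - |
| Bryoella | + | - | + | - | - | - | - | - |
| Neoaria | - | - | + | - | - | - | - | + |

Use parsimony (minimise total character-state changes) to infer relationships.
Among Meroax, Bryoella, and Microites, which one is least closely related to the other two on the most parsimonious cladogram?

Character polarity is set by the outgroup: the derived state is whichever differs from the outgroup's state, so for C4, C5, C6 the derived state is '-', and for the remaining characters it is '+'.
C1 groups Bryoella and Zygura, which is incompatible with the clades supported by the remaining characters; treating it as convergent (homoplasy) costs fewer steps than any alternative tree.
C2 (derived state '+') is unique to Zygura (autapomorphy; uninformative for grouping).
Only Bryoella, Helioensis, Meroax, Microites, and Neoaria show the derived state '+' for C3, supporting them as a clade.
All ingroup taxa share the derived state '-' for C4; it defines the ingroup but does not resolve relationships within it.
C5: derived state '-' in Bryoella, Meroax, and Neoaria only — synapomorphy for {Bryoella, Meroax, Neoaria}.
C6: derived state '-' in Bryoella, Helioensis, Meroax, and Neoaria only — synapomorphy for {Bryoella, Helioensis, Meroax, Neoaria}.
C7 (derived state '+') is unique to Helioensis (autapomorphy; uninformative for grouping).
Only Meroax and Neoaria show the derived state '+' for C8, supporting them as a clade.
Most parsimonious ingroup topology: (((((Meroax,Neoaria),Bryoella),Helioensis),Microites),Zygura).
Bryoella and Meroax share a more recent common ancestor with each other than either does with Microites, so Microites is the least closely related of the three.

Microites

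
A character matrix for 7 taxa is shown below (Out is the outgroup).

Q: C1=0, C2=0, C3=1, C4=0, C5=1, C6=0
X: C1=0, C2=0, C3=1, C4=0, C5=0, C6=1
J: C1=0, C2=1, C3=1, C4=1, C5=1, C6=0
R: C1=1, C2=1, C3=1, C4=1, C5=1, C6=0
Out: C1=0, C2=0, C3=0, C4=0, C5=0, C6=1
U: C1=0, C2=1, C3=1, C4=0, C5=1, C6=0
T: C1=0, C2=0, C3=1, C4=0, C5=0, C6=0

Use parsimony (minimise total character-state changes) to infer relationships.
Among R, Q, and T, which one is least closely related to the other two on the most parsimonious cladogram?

Character polarity is set by the outgroup: the derived state is whichever differs from the outgroup's state, so for C6 the derived state is '0', and for the remaining characters it is '1'.
C1: derived state '1' in R only — an autapomorphy, so it tells us nothing about relationships among taxa.
Only J, R, and U show the derived state '1' for C2, supporting them as a clade.
All ingroup taxa share the derived state '1' for C3; it defines the ingroup but does not resolve relationships within it.
C4 (derived state '1') is shared by J and R — a synapomorphy uniting that clade.
C5 (derived state '1') is shared by J, Q, R, and U — a synapomorphy uniting that clade.
Only J, Q, R, T, and U show the derived state '0' for C6, supporting them as a clade.
Most parsimonious ingroup topology: (((((R,J),U),Q),T),X).
R and Q share a more recent common ancestor with each other than either does with T, so T is the least closely related of the three.

T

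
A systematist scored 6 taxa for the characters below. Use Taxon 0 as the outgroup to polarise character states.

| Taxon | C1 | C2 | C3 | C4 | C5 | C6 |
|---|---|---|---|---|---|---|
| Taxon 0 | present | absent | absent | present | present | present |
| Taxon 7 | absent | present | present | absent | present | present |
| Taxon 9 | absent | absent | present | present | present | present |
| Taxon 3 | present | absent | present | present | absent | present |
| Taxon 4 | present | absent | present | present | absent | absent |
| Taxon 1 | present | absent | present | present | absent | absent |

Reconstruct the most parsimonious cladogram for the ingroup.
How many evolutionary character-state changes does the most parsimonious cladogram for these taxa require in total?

Character polarity is set by the outgroup: the derived state is whichever differs from the outgroup's state, so for C1, C4, C5, C6 the derived state is 'absent', and for the remaining characters it is 'present'.
C1: derived state 'absent' in Taxon 7 and Taxon 9 only — synapomorphy for {Taxon 7, Taxon 9}.
C2 (derived state 'present') is unique to Taxon 7 (autapomorphy; uninformative for grouping).
C3 (derived state 'present') is shared by all ingroup taxa — unites the whole ingroup.
C4 (derived state 'absent') is unique to Taxon 7 (autapomorphy; uninformative for grouping).
C5 (derived state 'absent') is shared by Taxon 1, Taxon 3, and Taxon 4 — a synapomorphy uniting that clade.
C6 (derived state 'absent') is shared by Taxon 1 and Taxon 4 — a synapomorphy uniting that clade.
Most parsimonious ingroup topology: ((Taxon 7,Taxon 9),(Taxon 3,(Taxon 4,Taxon 1))).
Changes per character on this tree: C1: 1; C2: 1; C3: 1; C4: 1; C5: 1; C6: 1.
Total = 6.

6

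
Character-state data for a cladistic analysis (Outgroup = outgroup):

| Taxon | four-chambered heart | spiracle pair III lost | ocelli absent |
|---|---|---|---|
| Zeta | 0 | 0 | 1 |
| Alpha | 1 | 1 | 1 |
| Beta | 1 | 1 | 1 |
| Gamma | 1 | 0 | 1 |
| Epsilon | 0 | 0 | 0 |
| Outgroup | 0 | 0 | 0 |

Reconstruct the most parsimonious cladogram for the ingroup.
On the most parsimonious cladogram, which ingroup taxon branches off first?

Epsilon

The outgroup has state '0' for every character, so '1' is the derived state throughout.
Only Alpha, Beta, and Gamma show the derived state '1' for four-chambered heart, supporting them as a clade.
Only Alpha and Beta show the derived state '1' for spiracle pair III lost, supporting them as a clade.
Only Alpha, Beta, Gamma, and Zeta show the derived state '1' for ocelli absent, supporting them as a clade.
Most parsimonious ingroup topology: ((Zeta,((Beta,Alpha),Gamma)),Epsilon).
Epsilon is sister to the clade containing all other ingroup taxa, so it is the earliest-diverging (most basal) ingroup lineage.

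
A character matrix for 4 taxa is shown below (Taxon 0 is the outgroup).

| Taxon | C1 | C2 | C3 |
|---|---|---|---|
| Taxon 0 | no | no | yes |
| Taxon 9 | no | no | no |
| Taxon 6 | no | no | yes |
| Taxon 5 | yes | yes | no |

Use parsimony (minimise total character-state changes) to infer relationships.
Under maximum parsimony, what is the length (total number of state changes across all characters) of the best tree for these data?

Character polarity is set by the outgroup: the derived state is whichever differs from the outgroup's state, so for C3 the derived state is 'no', and for the remaining characters it is 'yes'.
C1 (derived state 'yes') is unique to Taxon 5 (autapomorphy; uninformative for grouping).
C2 (derived state 'yes') is unique to Taxon 5 (autapomorphy; uninformative for grouping).
C3: derived state 'no' in Taxon 5 and Taxon 9 only — synapomorphy for {Taxon 5, Taxon 9}.
Most parsimonious ingroup topology: ((Taxon 9,Taxon 5),Taxon 6).
Changes per character on this tree: C1: 1; C2: 1; C3: 1.
Total = 3.

3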